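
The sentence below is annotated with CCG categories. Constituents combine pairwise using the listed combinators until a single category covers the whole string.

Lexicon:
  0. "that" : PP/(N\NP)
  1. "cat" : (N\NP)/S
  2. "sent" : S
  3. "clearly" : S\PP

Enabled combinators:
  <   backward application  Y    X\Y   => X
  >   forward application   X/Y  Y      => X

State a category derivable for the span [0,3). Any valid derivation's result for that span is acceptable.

[0,4] S   <
  [0,3] PP   >
    [0,1] "that" : PP/(N\NP)
    [1,3] N\NP   >
      [1,2] "cat" : (N\NP)/S
      [2,3] "sent" : S
  [3,4] "clearly" : S\PP

PP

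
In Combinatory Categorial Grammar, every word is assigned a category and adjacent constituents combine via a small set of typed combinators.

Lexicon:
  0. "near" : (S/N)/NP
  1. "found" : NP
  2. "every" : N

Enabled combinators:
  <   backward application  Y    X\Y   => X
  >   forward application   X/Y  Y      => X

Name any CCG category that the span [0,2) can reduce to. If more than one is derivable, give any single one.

[0,3] S   >
  [0,2] S/N   >
    [0,1] "near" : (S/N)/NP
    [1,2] "found" : NP
  [2,3] "every" : N

S/N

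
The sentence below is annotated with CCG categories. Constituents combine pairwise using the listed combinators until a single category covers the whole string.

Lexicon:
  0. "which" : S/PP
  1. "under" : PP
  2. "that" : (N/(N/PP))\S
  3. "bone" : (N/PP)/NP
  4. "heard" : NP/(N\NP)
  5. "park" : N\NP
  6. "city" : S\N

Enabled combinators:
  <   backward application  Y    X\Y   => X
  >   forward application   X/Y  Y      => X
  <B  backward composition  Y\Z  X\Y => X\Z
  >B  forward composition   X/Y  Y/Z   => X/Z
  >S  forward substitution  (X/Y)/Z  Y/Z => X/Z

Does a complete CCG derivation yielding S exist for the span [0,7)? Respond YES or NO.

YES

[0,7] S   <
  [0,6] N   >
    [0,3] N/(N/PP)   <
      [0,2] S   >
        [0,1] "which" : S/PP
        [1,2] "under" : PP
      [2,3] "that" : (N/(N/PP))\S
    [3,6] N/PP   >
      [3,4] "bone" : (N/PP)/NP
      [4,6] NP   >
        [4,5] "heard" : NP/(N\NP)
        [5,6] "park" : N\NP
  [6,7] "city" : S\N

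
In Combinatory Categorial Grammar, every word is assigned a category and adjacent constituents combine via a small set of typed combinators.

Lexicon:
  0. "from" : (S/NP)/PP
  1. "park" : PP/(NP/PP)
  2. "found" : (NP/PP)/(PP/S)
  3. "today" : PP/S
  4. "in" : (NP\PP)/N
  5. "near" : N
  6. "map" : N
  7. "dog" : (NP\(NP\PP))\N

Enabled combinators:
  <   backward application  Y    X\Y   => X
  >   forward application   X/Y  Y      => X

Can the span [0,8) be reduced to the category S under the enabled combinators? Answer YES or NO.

YES

[0,8] S   >
  [0,4] S/NP   >
    [0,1] "from" : (S/NP)/PP
    [1,4] PP   >
      [1,2] "park" : PP/(NP/PP)
      [2,4] NP/PP   >
        [2,3] "found" : (NP/PP)/(PP/S)
        [3,4] "today" : PP/S
  [4,8] NP   <
    [4,6] NP\PP   >
      [4,5] "in" : (NP\PP)/N
      [5,6] "near" : N
    [6,8] NP\(NP\PP)   <
      [6,7] "map" : N
      [7,8] "dog" : (NP\(NP\PP))\N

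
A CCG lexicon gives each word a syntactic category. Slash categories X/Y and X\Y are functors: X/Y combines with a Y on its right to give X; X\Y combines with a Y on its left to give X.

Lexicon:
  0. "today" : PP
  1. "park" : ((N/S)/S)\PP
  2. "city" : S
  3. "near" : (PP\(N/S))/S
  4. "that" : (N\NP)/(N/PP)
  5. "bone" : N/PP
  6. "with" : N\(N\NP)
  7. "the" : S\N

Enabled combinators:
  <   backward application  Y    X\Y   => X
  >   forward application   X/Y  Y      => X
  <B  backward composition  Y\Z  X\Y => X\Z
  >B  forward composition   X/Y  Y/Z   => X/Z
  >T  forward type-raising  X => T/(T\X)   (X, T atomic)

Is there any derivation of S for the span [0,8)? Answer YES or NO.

PP ((N/S)/S)\PP S (PP\(N/S))/S (N\NP)/(N/PP) N/PP N\(N\NP) S\N
CKY chart[0,8] = {N/(N\PP), NP/(NP\PP), PP, PP/(PP\PP), S/(S\PP)}; S ∉ chart

NO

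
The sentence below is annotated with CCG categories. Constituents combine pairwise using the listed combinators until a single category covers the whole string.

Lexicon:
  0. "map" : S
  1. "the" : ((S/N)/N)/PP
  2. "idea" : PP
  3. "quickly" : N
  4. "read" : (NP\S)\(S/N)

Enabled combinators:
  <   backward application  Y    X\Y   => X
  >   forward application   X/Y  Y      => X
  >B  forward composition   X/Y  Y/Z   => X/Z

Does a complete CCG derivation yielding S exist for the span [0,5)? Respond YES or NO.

NO

S ((S/N)/N)/PP PP N (NP\S)\(S/N)
CKY chart[0,5] = {NP}; S ∉ chart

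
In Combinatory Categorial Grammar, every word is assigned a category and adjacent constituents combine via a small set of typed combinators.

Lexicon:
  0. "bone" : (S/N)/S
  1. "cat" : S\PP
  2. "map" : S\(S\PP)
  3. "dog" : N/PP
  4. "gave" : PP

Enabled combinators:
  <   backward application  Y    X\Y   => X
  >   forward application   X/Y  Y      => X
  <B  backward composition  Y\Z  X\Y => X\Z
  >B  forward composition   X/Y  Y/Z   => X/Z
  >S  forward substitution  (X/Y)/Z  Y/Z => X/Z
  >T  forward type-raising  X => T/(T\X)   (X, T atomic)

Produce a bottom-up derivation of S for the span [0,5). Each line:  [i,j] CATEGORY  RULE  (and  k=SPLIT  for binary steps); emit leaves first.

[0,5] S   >
  [0,3] S/N   >
    [0,1] "bone" : (S/N)/S
    [1,3] S   <
      [1,2] "cat" : S\PP
      [2,3] "map" : S\(S\PP)
  [3,5] N   >
    [3,4] "dog" : N/PP
    [4,5] "gave" : PP

[0,1] (S/N)/S  lex  "bone"
[1,2] S\PP  lex  "cat"
[2,3] S\(S\PP)  lex  "map"
[1,3] S  <  k=2
[0,3] S/N  >  k=1
[3,4] N/PP  lex  "dog"
[4,5] PP  lex  "gave"
[3,5] N  >  k=4
[0,5] S  >  k=3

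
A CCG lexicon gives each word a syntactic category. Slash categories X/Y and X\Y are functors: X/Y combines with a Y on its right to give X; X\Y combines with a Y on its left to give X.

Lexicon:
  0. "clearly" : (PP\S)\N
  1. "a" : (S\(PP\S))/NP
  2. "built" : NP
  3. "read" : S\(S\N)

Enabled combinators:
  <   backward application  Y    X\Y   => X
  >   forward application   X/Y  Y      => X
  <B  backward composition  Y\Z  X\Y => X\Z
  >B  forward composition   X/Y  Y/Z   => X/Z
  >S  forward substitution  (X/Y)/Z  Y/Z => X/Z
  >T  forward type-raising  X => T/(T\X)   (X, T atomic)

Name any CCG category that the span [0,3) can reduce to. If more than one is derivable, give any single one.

S\N

[0,4] S   <
  [0,3] S\N   <B
    [0,1] "clearly" : (PP\S)\N
    [1,3] S\(PP\S)   >
      [1,2] "a" : (S\(PP\S))/NP
      [2,3] "built" : NP
  [3,4] "read" : S\(S\N)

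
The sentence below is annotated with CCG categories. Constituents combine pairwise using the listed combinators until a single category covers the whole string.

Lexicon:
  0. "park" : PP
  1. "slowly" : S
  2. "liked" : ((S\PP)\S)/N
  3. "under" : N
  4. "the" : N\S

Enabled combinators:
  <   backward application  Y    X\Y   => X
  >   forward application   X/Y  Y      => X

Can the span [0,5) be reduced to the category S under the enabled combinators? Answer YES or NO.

PP S ((S\PP)\S)/N N N\S
CKY chart[0,5] = {N}; S ∉ chart

NO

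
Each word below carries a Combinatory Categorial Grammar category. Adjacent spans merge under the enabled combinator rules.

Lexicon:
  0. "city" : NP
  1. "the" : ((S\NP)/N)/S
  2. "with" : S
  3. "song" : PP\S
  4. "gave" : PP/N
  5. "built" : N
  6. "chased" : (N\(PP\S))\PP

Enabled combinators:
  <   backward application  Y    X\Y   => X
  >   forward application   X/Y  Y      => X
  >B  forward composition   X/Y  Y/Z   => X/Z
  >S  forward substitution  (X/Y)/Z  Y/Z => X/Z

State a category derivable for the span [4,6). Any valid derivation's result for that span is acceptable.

PP

[0,7] S   <
  [0,1] "city" : NP
  [1,7] S\NP   >
    [1,3] (S\NP)/N   >
      [1,2] "the" : ((S\NP)/N)/S
      [2,3] "with" : S
    [3,7] N   <
      [3,4] "song" : PP\S
      [4,7] N\(PP\S)   <
        [4,6] PP   >
          [4,5] "gave" : PP/N
          [5,6] "built" : N
        [6,7] "chased" : (N\(PP\S))\PP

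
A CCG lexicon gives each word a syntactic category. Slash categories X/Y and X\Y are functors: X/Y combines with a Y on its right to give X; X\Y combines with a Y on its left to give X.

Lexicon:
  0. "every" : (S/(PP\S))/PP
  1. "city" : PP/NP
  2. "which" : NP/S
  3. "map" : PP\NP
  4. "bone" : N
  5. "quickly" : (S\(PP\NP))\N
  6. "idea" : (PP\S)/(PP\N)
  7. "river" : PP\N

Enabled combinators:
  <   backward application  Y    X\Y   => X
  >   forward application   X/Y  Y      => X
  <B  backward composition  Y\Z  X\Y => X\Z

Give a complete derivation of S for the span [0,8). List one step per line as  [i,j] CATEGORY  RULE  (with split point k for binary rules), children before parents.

[0,8] S   >
  [0,6] S/(PP\S)   >
    [0,1] "every" : (S/(PP\S))/PP
    [1,6] PP   >
      [1,2] "city" : PP/NP
      [2,6] NP   >
        [2,3] "which" : NP/S
        [3,6] S   <
          [3,4] "map" : PP\NP
          [4,6] S\(PP\NP)   <
            [4,5] "bone" : N
            [5,6] "quickly" : (S\(PP\NP))\N
  [6,8] PP\S   >
    [6,7] "idea" : (PP\S)/(PP\N)
    [7,8] "river" : PP\N

[0,1] (S/(PP\S))/PP  lex  "every"
[1,2] PP/NP  lex  "city"
[2,3] NP/S  lex  "which"
[3,4] PP\NP  lex  "map"
[4,5] N  lex  "bone"
[5,6] (S\(PP\NP))\N  lex  "quickly"
[4,6] S\(PP\NP)  <  k=5
[3,6] S  <  k=4
[2,6] NP  >  k=3
[1,6] PP  >  k=2
[0,6] S/(PP\S)  >  k=1
[6,7] (PP\S)/(PP\N)  lex  "idea"
[7,8] PP\N  lex  "river"
[6,8] PP\S  >  k=7
[0,8] S  >  k=6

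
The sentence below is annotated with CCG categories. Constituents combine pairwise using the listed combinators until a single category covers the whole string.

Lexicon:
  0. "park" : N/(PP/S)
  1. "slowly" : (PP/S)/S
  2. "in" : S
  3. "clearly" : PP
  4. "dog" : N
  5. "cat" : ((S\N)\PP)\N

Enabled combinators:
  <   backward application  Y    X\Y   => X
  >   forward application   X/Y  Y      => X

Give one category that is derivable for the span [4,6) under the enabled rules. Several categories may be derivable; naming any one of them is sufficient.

[0,6] S   <
  [0,3] N   >
    [0,1] "park" : N/(PP/S)
    [1,3] PP/S   >
      [1,2] "slowly" : (PP/S)/S
      [2,3] "in" : S
  [3,6] S\N   <
    [3,4] "clearly" : PP
    [4,6] (S\N)\PP   <
      [4,5] "dog" : N
      [5,6] "cat" : ((S\N)\PP)\N

(S\N)\PP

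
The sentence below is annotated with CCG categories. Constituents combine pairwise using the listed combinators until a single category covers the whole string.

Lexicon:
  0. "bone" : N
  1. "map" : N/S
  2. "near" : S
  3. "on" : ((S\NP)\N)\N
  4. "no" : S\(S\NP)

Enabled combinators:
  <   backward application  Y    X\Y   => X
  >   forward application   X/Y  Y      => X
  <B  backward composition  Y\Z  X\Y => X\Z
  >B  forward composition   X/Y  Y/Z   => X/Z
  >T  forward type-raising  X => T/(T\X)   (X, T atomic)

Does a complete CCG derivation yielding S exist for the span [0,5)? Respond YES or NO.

YES

[0,5] S   <
  [0,4] S\NP   <
    [0,1] "bone" : N
    [1,4] (S\NP)\N   <
      [1,3] N   >
        [1,2] "map" : N/S
        [2,3] "near" : S
      [3,4] "on" : ((S\NP)\N)\N
  [4,5] "no" : S\(S\NP)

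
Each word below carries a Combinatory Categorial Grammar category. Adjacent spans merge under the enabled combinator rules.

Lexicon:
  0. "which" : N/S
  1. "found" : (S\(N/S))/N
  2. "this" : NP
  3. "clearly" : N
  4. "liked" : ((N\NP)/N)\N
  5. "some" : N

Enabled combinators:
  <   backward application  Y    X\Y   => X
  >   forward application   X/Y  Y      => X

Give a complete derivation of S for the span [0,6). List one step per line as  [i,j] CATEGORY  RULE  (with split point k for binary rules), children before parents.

[0,1] N/S  lex  "which"
[1,2] (S\(N/S))/N  lex  "found"
[2,3] NP  lex  "this"
[3,4] N  lex  "clearly"
[4,5] ((N\NP)/N)\N  lex  "liked"
[3,5] (N\NP)/N  <  k=4
[5,6] N  lex  "some"
[3,6] N\NP  >  k=5
[2,6] N  <  k=3
[1,6] S\(N/S)  >  k=2
[0,6] S  <  k=1

[0,6] S   <
  [0,1] "which" : N/S
  [1,6] S\(N/S)   >
    [1,2] "found" : (S\(N/S))/N
    [2,6] N   <
      [2,3] "this" : NP
      [3,6] N\NP   >
        [3,5] (N\NP)/N   <
          [3,4] "clearly" : N
          [4,5] "liked" : ((N\NP)/N)\N
        [5,6] "some" : N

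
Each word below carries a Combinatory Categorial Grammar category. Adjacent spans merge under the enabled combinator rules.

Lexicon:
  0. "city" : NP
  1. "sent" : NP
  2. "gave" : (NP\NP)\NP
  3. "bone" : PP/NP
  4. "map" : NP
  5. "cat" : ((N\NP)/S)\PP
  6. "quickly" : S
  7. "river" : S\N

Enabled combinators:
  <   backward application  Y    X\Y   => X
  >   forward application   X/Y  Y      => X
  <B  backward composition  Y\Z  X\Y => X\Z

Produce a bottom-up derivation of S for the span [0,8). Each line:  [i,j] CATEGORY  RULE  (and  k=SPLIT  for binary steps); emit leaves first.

[0,1] NP  lex  "city"
[1,2] NP  lex  "sent"
[2,3] (NP\NP)\NP  lex  "gave"
[1,3] NP\NP  <  k=2
[3,4] PP/NP  lex  "bone"
[4,5] NP  lex  "map"
[3,5] PP  >  k=4
[5,6] ((N\NP)/S)\PP  lex  "cat"
[3,6] (N\NP)/S  <  k=5
[6,7] S  lex  "quickly"
[3,7] N\NP  >  k=6
[7,8] S\N  lex  "river"
[3,8] S\NP  <B  k=7
[1,8] S\NP  <B  k=3
[0,8] S  <  k=1

[0,8] S   <
  [0,1] "city" : NP
  [1,8] S\NP   <B
    [1,3] NP\NP   <
      [1,2] "sent" : NP
      [2,3] "gave" : (NP\NP)\NP
    [3,8] S\NP   <B
      [3,7] N\NP   >
        [3,6] (N\NP)/S   <
          [3,5] PP   >
            [3,4] "bone" : PP/NP
            [4,5] "map" : NP
          [5,6] "cat" : ((N\NP)/S)\PP
        [6,7] "quickly" : S
      [7,8] "river" : S\N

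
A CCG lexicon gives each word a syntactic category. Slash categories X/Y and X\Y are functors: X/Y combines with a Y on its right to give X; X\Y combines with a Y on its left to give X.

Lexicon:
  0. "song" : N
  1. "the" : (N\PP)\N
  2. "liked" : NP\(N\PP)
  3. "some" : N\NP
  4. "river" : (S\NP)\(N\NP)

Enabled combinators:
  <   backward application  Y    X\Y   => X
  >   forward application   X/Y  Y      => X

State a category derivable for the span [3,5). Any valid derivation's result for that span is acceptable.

[0,5] S   <
  [0,3] NP   <
    [0,2] N\PP   <
      [0,1] "song" : N
      [1,2] "the" : (N\PP)\N
    [2,3] "liked" : NP\(N\PP)
  [3,5] S\NP   <
    [3,4] "some" : N\NP
    [4,5] "river" : (S\NP)\(N\NP)

S\NP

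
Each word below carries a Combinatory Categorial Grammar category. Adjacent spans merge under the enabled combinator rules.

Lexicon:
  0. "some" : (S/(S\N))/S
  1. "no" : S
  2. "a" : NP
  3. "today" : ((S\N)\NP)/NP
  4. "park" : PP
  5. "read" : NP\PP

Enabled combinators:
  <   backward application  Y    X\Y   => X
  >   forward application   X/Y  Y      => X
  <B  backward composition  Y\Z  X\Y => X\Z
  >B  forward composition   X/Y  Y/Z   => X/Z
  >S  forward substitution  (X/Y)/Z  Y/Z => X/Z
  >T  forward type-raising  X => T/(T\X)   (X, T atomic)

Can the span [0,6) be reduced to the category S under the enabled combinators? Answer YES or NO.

[0,6] S   >
  [0,2] S/(S\N)   >
    [0,1] "some" : (S/(S\N))/S
    [1,2] "no" : S
  [2,6] S\N   <
    [2,3] "a" : NP
    [3,6] (S\N)\NP   >
      [3,4] "today" : ((S\N)\NP)/NP
      [4,6] NP   >
        [4,5] NP/(NP\PP)   >T
          [4,5] "park" : PP
        [5,6] "read" : NP\PP

YES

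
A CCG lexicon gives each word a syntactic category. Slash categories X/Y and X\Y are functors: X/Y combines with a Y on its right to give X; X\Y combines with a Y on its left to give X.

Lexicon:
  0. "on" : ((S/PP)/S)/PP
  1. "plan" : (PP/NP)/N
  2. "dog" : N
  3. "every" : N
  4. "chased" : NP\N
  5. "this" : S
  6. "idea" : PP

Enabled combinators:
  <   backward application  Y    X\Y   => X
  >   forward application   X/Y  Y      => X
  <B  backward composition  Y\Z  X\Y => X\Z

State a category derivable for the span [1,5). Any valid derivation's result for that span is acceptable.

[0,7] S   >
  [0,6] S/PP   >
    [0,5] (S/PP)/S   >
      [0,1] "on" : ((S/PP)/S)/PP
      [1,5] PP   >
        [1,3] PP/NP   >
          [1,2] "plan" : (PP/NP)/N
          [2,3] "dog" : N
        [3,5] NP   <
          [3,4] "every" : N
          [4,5] "chased" : NP\N
    [5,6] "this" : S
  [6,7] "idea" : PP

PP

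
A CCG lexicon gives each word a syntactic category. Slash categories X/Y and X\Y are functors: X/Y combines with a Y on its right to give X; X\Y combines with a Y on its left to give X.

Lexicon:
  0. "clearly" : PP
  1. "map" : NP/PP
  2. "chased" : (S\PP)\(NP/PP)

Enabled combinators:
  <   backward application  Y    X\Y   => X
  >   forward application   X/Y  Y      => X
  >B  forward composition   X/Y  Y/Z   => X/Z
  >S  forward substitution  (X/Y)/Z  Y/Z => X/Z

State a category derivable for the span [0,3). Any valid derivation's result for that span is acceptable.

S

[0,3] S   <
  [0,1] "clearly" : PP
  [1,3] S\PP   <
    [1,2] "map" : NP/PP
    [2,3] "chased" : (S\PP)\(NP/PP)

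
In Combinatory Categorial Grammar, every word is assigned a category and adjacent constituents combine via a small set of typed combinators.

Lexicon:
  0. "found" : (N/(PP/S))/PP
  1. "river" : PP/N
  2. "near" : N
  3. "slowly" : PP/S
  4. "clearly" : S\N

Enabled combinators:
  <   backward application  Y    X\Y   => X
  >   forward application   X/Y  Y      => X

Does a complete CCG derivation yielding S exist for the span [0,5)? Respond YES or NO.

YES

[0,5] S   <
  [0,4] N   >
    [0,3] N/(PP/S)   >
      [0,1] "found" : (N/(PP/S))/PP
      [1,3] PP   >
        [1,2] "river" : PP/N
        [2,3] "near" : N
    [3,4] "slowly" : PP/S
  [4,5] "clearly" : S\N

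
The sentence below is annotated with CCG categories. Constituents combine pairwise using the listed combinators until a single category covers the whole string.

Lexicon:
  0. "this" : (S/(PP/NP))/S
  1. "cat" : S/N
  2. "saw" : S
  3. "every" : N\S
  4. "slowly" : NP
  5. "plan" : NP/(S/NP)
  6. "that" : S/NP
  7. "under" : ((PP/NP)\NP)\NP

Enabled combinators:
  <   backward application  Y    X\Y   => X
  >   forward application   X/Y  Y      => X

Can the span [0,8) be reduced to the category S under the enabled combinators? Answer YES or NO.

[0,8] S   >
  [0,4] S/(PP/NP)   >
    [0,1] "this" : (S/(PP/NP))/S
    [1,4] S   >
      [1,2] "cat" : S/N
      [2,4] N   <
        [2,3] "saw" : S
        [3,4] "every" : N\S
  [4,8] PP/NP   <
    [4,5] "slowly" : NP
    [5,8] (PP/NP)\NP   <
      [5,7] NP   >
        [5,6] "plan" : NP/(S/NP)
        [6,7] "that" : S/NP
      [7,8] "under" : ((PP/NP)\NP)\NP

YES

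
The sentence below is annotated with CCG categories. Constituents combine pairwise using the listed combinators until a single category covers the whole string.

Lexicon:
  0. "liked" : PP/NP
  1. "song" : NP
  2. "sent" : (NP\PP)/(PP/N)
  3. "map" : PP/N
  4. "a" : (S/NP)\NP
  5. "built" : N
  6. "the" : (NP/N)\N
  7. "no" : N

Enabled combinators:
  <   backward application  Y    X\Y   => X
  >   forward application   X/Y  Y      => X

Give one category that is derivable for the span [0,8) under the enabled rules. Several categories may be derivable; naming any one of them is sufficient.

[0,8] S   >
  [0,5] S/NP   <
    [0,4] NP   <
      [0,2] PP   >
        [0,1] "liked" : PP/NP
        [1,2] "song" : NP
      [2,4] NP\PP   >
        [2,3] "sent" : (NP\PP)/(PP/N)
        [3,4] "map" : PP/N
    [4,5] "a" : (S/NP)\NP
  [5,8] NP   >
    [5,7] NP/N   <
      [5,6] "built" : N
      [6,7] "the" : (NP/N)\N
    [7,8] "no" : N

S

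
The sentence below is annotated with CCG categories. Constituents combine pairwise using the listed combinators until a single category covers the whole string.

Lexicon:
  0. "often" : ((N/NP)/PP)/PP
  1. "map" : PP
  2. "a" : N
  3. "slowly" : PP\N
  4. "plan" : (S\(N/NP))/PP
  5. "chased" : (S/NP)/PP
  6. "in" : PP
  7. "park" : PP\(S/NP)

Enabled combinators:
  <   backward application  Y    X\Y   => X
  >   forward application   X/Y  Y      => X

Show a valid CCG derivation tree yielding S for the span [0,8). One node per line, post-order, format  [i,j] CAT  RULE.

[0,8] S   <
  [0,4] N/NP   >
    [0,2] (N/NP)/PP   >
      [0,1] "often" : ((N/NP)/PP)/PP
      [1,2] "map" : PP
    [2,4] PP   <
      [2,3] "a" : N
      [3,4] "slowly" : PP\N
  [4,8] S\(N/NP)   >
    [4,5] "plan" : (S\(N/NP))/PP
    [5,8] PP   <
      [5,7] S/NP   >
        [5,6] "chased" : (S/NP)/PP
        [6,7] "in" : PP
      [7,8] "park" : PP\(S/NP)

[0,1] ((N/NP)/PP)/PP  lex  "often"
[1,2] PP  lex  "map"
[0,2] (N/NP)/PP  >  k=1
[2,3] N  lex  "a"
[3,4] PP\N  lex  "slowly"
[2,4] PP  <  k=3
[0,4] N/NP  >  k=2
[4,5] (S\(N/NP))/PP  lex  "plan"
[5,6] (S/NP)/PP  lex  "chased"
[6,7] PP  lex  "in"
[5,7] S/NP  >  k=6
[7,8] PP\(S/NP)  lex  "park"
[5,8] PP  <  k=7
[4,8] S\(N/NP)  >  k=5
[0,8] S  <  k=4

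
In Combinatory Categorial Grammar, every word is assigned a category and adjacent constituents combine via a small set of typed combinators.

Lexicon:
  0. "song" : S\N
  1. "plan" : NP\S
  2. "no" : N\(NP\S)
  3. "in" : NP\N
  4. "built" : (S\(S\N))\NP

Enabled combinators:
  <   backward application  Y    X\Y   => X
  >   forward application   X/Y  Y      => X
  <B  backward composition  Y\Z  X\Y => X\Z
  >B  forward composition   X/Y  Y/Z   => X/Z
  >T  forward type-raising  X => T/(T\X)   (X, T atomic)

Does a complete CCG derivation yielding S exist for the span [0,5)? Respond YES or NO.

[0,5] S   <
  [0,1] "song" : S\N
  [1,5] S\(S\N)   <
    [1,4] NP   <
      [1,3] N   <
        [1,2] "plan" : NP\S
        [2,3] "no" : N\(NP\S)
      [3,4] "in" : NP\N
    [4,5] "built" : (S\(S\N))\NP

YES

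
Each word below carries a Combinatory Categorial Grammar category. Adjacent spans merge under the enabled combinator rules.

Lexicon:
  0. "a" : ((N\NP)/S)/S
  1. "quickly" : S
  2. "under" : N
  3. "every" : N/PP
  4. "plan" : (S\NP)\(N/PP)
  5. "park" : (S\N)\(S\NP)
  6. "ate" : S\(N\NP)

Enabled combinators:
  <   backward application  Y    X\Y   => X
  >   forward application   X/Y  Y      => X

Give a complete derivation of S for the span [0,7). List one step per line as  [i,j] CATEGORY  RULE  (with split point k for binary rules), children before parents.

[0,7] S   <
  [0,6] N\NP   >
    [0,2] (N\NP)/S   >
      [0,1] "a" : ((N\NP)/S)/S
      [1,2] "quickly" : S
    [2,6] S   <
      [2,3] "under" : N
      [3,6] S\N   <
        [3,5] S\NP   <
          [3,4] "every" : N/PP
          [4,5] "plan" : (S\NP)\(N/PP)
        [5,6] "park" : (S\N)\(S\NP)
  [6,7] "ate" : S\(N\NP)

[0,1] ((N\NP)/S)/S  lex  "a"
[1,2] S  lex  "quickly"
[0,2] (N\NP)/S  >  k=1
[2,3] N  lex  "under"
[3,4] N/PP  lex  "every"
[4,5] (S\NP)\(N/PP)  lex  "plan"
[3,5] S\NP  <  k=4
[5,6] (S\N)\(S\NP)  lex  "park"
[3,6] S\N  <  k=5
[2,6] S  <  k=3
[0,6] N\NP  >  k=2
[6,7] S\(N\NP)  lex  "ate"
[0,7] S  <  k=6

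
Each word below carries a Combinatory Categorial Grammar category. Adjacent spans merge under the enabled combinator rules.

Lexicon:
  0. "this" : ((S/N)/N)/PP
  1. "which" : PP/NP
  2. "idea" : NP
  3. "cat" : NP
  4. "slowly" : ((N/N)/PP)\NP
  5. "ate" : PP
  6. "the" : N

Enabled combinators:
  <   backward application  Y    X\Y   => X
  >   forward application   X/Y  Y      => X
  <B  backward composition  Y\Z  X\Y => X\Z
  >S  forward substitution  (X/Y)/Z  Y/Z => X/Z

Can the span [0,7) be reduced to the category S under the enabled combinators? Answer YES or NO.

[0,7] S   >
  [0,6] S/N   >S
    [0,3] (S/N)/N   >
      [0,1] "this" : ((S/N)/N)/PP
      [1,3] PP   >
        [1,2] "which" : PP/NP
        [2,3] "idea" : NP
    [3,6] N/N   >
      [3,5] (N/N)/PP   <
        [3,4] "cat" : NP
        [4,5] "slowly" : ((N/N)/PP)\NP
      [5,6] "ate" : PP
  [6,7] "the" : N

YES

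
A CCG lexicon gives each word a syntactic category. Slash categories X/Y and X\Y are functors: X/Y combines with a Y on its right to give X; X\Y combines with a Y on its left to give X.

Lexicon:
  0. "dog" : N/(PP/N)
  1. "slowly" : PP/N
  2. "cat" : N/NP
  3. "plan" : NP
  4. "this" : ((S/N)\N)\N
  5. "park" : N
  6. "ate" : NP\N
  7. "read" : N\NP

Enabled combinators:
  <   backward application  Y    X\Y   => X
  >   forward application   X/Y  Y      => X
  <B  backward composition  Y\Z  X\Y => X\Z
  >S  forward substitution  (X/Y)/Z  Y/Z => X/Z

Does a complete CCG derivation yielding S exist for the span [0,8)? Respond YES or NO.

[0,8] S   >
  [0,5] S/N   <
    [0,2] N   >
      [0,1] "dog" : N/(PP/N)
      [1,2] "slowly" : PP/N
    [2,5] (S/N)\N   <
      [2,4] N   >
        [2,3] "cat" : N/NP
        [3,4] "plan" : NP
      [4,5] "this" : ((S/N)\N)\N
  [5,8] N   <
    [5,7] NP   <
      [5,6] "park" : N
      [6,7] "ate" : NP\N
    [7,8] "read" : N\NP

YES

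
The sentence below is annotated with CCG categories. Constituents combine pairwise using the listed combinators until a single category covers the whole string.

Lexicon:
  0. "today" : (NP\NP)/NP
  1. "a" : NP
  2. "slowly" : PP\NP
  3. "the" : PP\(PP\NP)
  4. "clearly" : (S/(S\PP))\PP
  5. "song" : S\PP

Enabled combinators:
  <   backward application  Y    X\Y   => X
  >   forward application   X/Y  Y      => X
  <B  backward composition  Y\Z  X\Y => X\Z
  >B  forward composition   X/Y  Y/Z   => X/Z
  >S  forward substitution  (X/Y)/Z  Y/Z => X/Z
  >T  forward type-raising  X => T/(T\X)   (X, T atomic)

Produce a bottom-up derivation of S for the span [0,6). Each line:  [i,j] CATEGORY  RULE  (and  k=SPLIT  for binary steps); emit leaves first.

[0,1] (NP\NP)/NP  lex  "today"
[1,2] NP  lex  "a"
[0,2] NP\NP  >  k=1
[2,3] PP\NP  lex  "slowly"
[0,3] PP\NP  <B  k=2
[3,4] PP\(PP\NP)  lex  "the"
[0,4] PP  <  k=3
[4,5] (S/(S\PP))\PP  lex  "clearly"
[0,5] S/(S\PP)  <  k=4
[5,6] S\PP  lex  "song"
[0,6] S  >  k=5

[0,6] S   >
  [0,5] S/(S\PP)   <
    [0,4] PP   <
      [0,3] PP\NP   <B
        [0,2] NP\NP   >
          [0,1] "today" : (NP\NP)/NP
          [1,2] "a" : NP
        [2,3] "slowly" : PP\NP
      [3,4] "the" : PP\(PP\NP)
    [4,5] "clearly" : (S/(S\PP))\PP
  [5,6] "song" : S\PP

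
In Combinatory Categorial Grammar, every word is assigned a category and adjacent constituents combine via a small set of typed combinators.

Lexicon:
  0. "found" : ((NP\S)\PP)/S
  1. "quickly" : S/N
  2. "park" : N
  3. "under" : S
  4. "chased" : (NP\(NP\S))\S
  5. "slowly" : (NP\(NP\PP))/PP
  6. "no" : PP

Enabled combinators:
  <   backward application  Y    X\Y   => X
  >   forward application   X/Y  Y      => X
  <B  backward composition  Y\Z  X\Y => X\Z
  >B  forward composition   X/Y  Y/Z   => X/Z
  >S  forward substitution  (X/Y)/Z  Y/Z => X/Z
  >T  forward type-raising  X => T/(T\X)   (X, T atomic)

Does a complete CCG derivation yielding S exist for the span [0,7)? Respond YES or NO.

NO

((NP\S)\PP)/S S/N N S (NP\(NP\S))\S (NP\(NP\PP))/PP PP
CKY chart[0,7] = {N/(N\NP), NP, NP/(NP\NP), PP/(PP\NP), S/(S\NP)}; S ∉ chart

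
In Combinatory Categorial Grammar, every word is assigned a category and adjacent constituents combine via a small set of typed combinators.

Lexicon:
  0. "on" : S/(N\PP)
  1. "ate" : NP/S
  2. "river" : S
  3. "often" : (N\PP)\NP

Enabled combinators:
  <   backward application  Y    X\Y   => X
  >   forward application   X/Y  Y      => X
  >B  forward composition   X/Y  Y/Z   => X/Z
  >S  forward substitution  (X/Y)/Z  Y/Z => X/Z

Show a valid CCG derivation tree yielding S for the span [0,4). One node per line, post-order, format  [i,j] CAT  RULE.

[0,4] S   >
  [0,1] "on" : S/(N\PP)
  [1,4] N\PP   <
    [1,3] NP   >
      [1,2] "ate" : NP/S
      [2,3] "river" : S
    [3,4] "often" : (N\PP)\NP

[0,1] S/(N\PP)  lex  "on"
[1,2] NP/S  lex  "ate"
[2,3] S  lex  "river"
[1,3] NP  >  k=2
[3,4] (N\PP)\NP  lex  "often"
[1,4] N\PP  <  k=3
[0,4] S  >  k=1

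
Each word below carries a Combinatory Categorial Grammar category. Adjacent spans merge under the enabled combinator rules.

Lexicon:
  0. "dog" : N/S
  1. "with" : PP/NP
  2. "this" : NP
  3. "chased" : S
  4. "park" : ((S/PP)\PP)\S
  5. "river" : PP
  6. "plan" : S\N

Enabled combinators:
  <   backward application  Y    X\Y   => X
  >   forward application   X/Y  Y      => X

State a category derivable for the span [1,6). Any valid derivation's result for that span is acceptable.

S

[0,7] S   <
  [0,6] N   >
    [0,1] "dog" : N/S
    [1,6] S   >
      [1,5] S/PP   <
        [1,3] PP   >
          [1,2] "with" : PP/NP
          [2,3] "this" : NP
        [3,5] (S/PP)\PP   <
          [3,4] "chased" : S
          [4,5] "park" : ((S/PP)\PP)\S
      [5,6] "river" : PP
  [6,7] "plan" : S\N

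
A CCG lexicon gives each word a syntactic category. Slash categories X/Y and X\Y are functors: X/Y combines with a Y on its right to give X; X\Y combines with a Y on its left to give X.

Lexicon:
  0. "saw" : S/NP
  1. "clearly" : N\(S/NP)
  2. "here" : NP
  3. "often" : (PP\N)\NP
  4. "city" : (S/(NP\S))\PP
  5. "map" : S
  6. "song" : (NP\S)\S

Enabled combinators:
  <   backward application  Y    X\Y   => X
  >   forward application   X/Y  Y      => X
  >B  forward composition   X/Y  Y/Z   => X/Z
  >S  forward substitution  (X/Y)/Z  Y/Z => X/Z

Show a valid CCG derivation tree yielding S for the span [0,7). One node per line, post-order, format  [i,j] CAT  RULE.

[0,7] S   >
  [0,5] S/(NP\S)   <
    [0,4] PP   <
      [0,2] N   <
        [0,1] "saw" : S/NP
        [1,2] "clearly" : N\(S/NP)
      [2,4] PP\N   <
        [2,3] "here" : NP
        [3,4] "often" : (PP\N)\NP
    [4,5] "city" : (S/(NP\S))\PP
  [5,7] NP\S   <
    [5,6] "map" : S
    [6,7] "song" : (NP\S)\S

[0,1] S/NP  lex  "saw"
[1,2] N\(S/NP)  lex  "clearly"
[0,2] N  <  k=1
[2,3] NP  lex  "here"
[3,4] (PP\N)\NP  lex  "often"
[2,4] PP\N  <  k=3
[0,4] PP  <  k=2
[4,5] (S/(NP\S))\PP  lex  "city"
[0,5] S/(NP\S)  <  k=4
[5,6] S  lex  "map"
[6,7] (NP\S)\S  lex  "song"
[5,7] NP\S  <  k=6
[0,7] S  >  k=5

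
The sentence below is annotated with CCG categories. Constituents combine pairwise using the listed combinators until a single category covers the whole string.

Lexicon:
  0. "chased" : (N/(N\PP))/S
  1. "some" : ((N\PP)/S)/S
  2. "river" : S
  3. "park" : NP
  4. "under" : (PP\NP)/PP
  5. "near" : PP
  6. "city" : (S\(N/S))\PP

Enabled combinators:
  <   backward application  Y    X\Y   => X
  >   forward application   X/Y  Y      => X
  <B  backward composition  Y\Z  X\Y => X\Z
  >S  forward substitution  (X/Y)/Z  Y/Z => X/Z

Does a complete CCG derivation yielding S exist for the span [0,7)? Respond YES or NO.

[0,7] S   <
  [0,3] N/S   >S
    [0,1] "chased" : (N/(N\PP))/S
    [1,3] (N\PP)/S   >
      [1,2] "some" : ((N\PP)/S)/S
      [2,3] "river" : S
  [3,7] S\(N/S)   <
    [3,6] PP   <
      [3,4] "park" : NP
      [4,6] PP\NP   >
        [4,5] "under" : (PP\NP)/PP
        [5,6] "near" : PP
    [6,7] "city" : (S\(N/S))\PP

YES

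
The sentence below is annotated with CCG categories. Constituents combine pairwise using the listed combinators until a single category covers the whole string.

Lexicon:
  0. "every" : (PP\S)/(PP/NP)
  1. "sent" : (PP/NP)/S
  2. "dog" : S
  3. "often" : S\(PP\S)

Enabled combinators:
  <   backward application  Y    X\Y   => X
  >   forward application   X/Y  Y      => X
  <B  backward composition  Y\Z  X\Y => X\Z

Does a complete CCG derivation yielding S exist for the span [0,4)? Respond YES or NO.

[0,4] S   <
  [0,3] PP\S   >
    [0,1] "every" : (PP\S)/(PP/NP)
    [1,3] PP/NP   >
      [1,2] "sent" : (PP/NP)/S
      [2,3] "dog" : S
  [3,4] "often" : S\(PP\S)

YES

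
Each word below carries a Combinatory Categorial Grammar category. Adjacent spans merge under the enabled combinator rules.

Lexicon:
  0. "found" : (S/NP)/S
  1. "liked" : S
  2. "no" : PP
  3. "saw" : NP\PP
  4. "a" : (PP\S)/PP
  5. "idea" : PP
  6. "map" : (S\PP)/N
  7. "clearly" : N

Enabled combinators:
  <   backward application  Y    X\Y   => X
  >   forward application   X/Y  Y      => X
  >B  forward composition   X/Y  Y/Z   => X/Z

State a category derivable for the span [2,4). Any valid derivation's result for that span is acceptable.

NP

[0,8] S   <
  [0,6] PP   <
    [0,4] S   >
      [0,2] S/NP   >
        [0,1] "found" : (S/NP)/S
        [1,2] "liked" : S
      [2,4] NP   <
        [2,3] "no" : PP
        [3,4] "saw" : NP\PP
    [4,6] PP\S   >
      [4,5] "a" : (PP\S)/PP
      [5,6] "idea" : PP
  [6,8] S\PP   >
    [6,7] "map" : (S\PP)/N
    [7,8] "clearly" : N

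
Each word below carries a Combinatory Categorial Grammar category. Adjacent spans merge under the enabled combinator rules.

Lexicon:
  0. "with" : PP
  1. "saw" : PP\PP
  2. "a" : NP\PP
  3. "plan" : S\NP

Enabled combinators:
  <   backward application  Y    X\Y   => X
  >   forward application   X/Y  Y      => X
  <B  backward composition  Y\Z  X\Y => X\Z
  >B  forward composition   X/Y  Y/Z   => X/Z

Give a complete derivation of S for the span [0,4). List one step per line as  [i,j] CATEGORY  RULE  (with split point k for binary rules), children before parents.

[0,4] S   <
  [0,3] NP   <
    [0,1] "with" : PP
    [1,3] NP\PP   <B
      [1,2] "saw" : PP\PP
      [2,3] "a" : NP\PP
  [3,4] "plan" : S\NP

[0,1] PP  lex  "with"
[1,2] PP\PP  lex  "saw"
[2,3] NP\PP  lex  "a"
[1,3] NP\PP  <B  k=2
[0,3] NP  <  k=1
[3,4] S\NP  lex  "plan"
[0,4] S  <  k=3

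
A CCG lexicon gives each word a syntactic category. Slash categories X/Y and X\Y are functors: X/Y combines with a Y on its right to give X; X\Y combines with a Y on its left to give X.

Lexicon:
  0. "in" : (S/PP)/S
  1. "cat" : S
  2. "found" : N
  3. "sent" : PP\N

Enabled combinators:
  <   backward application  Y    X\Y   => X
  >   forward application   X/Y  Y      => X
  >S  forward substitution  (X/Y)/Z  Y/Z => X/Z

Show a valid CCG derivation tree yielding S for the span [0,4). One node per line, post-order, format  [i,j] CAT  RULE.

[0,4] S   >
  [0,2] S/PP   >
    [0,1] "in" : (S/PP)/S
    [1,2] "cat" : S
  [2,4] PP   <
    [2,3] "found" : N
    [3,4] "sent" : PP\N

[0,1] (S/PP)/S  lex  "in"
[1,2] S  lex  "cat"
[0,2] S/PP  >  k=1
[2,3] N  lex  "found"
[3,4] PP\N  lex  "sent"
[2,4] PP  <  k=3
[0,4] S  >  k=2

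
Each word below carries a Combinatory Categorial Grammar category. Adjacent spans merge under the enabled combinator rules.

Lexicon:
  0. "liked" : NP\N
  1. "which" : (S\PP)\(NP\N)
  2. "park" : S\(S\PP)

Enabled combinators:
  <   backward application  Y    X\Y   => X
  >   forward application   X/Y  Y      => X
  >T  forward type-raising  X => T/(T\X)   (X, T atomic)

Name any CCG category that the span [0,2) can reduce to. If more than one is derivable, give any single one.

S\PP

[0,3] S   <
  [0,2] S\PP   <
    [0,1] "liked" : NP\N
    [1,2] "which" : (S\PP)\(NP\N)
  [2,3] "park" : S\(S\PP)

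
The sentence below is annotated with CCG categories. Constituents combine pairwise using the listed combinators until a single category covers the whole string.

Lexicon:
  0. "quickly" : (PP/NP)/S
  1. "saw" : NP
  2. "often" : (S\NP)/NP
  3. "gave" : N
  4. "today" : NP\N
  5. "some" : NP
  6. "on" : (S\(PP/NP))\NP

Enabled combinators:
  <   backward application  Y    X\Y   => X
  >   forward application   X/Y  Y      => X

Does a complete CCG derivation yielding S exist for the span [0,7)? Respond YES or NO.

YES

[0,7] S   <
  [0,5] PP/NP   >
    [0,1] "quickly" : (PP/NP)/S
    [1,5] S   <
      [1,2] "saw" : NP
      [2,5] S\NP   >
        [2,3] "often" : (S\NP)/NP
        [3,5] NP   <
          [3,4] "gave" : N
          [4,5] "today" : NP\N
  [5,7] S\(PP/NP)   <
    [5,6] "some" : NP
    [6,7] "on" : (S\(PP/NP))\NP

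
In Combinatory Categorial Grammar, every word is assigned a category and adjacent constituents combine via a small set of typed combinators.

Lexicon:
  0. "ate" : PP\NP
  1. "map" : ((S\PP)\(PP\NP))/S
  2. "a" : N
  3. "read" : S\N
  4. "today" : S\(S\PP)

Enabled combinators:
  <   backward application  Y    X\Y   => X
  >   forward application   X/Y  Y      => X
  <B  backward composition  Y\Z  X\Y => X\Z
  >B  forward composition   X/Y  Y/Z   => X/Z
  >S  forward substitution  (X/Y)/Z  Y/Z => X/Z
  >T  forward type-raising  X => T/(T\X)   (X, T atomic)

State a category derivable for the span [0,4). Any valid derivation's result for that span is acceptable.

S\PP

[0,5] S   <
  [0,4] S\PP   <
    [0,1] "ate" : PP\NP
    [1,4] (S\PP)\(PP\NP)   >
      [1,2] "map" : ((S\PP)\(PP\NP))/S
      [2,4] S   <
        [2,3] "a" : N
        [3,4] "read" : S\N
  [4,5] "today" : S\(S\PP)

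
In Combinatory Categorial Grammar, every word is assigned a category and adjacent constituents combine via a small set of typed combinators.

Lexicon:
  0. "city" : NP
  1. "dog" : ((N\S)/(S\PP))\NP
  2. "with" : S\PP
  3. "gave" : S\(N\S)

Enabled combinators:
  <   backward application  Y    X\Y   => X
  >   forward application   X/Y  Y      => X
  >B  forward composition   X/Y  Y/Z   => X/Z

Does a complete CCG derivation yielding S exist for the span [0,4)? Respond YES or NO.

YES

[0,4] S   <
  [0,3] N\S   >
    [0,2] (N\S)/(S\PP)   <
      [0,1] "city" : NP
      [1,2] "dog" : ((N\S)/(S\PP))\NP
    [2,3] "with" : S\PP
  [3,4] "gave" : S\(N\S)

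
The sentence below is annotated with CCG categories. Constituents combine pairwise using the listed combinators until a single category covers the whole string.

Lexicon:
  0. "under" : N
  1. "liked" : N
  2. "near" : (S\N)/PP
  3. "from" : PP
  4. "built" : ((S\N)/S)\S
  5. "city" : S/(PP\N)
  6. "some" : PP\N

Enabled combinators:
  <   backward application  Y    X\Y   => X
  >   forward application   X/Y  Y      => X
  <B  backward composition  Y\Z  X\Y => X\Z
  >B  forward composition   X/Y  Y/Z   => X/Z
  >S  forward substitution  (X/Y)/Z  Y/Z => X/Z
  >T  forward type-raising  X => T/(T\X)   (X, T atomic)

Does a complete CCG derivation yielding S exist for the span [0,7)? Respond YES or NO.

YES

[0,7] S   >
  [0,1] S/(S\N)   >T
    [0,1] "under" : N
  [1,7] S\N   >
    [1,5] (S\N)/S   <
      [1,4] S   <
        [1,2] "liked" : N
        [2,4] S\N   >
          [2,3] "near" : (S\N)/PP
          [3,4] "from" : PP
      [4,5] "built" : ((S\N)/S)\S
    [5,7] S   >
      [5,6] "city" : S/(PP\N)
      [6,7] "some" : PP\N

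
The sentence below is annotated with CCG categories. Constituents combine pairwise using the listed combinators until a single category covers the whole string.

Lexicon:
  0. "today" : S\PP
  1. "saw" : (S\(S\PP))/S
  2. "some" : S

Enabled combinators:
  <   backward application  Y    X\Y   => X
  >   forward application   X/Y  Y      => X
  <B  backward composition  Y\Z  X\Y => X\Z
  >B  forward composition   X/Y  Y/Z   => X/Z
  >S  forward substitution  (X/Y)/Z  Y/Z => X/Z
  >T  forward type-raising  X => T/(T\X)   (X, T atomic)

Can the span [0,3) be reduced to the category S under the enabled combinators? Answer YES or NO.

[0,3] S   <
  [0,1] "today" : S\PP
  [1,3] S\(S\PP)   >
    [1,2] "saw" : (S\(S\PP))/S
    [2,3] "some" : S

YES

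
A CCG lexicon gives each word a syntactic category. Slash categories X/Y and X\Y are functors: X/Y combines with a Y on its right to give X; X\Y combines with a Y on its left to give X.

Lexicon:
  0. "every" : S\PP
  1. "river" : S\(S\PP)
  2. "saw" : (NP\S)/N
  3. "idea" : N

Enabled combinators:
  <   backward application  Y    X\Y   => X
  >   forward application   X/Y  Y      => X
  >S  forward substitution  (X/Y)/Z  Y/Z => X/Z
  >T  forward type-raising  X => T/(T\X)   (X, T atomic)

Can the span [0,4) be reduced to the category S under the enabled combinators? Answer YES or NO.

NO

S\PP S\(S\PP) (NP\S)/N N
CKY chart[0,4] = {N/(N\NP), NP, NP/(NP\NP), PP/(PP\NP), S/(S\NP)}; S ∉ chart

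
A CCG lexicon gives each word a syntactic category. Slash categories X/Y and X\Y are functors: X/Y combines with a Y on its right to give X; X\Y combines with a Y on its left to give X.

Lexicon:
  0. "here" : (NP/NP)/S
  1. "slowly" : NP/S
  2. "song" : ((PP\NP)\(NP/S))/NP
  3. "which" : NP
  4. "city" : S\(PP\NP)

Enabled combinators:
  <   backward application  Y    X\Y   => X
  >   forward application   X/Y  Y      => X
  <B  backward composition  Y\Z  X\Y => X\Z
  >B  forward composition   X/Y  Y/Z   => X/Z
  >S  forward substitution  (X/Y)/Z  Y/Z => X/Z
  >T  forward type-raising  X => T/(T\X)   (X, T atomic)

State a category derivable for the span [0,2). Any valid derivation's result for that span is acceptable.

NP/S

[0,5] S   <
  [0,4] PP\NP   <
    [0,2] NP/S   >S
      [0,1] "here" : (NP/NP)/S
      [1,2] "slowly" : NP/S
    [2,4] (PP\NP)\(NP/S)   >
      [2,3] "song" : ((PP\NP)\(NP/S))/NP
      [3,4] "which" : NP
  [4,5] "city" : S\(PP\NP)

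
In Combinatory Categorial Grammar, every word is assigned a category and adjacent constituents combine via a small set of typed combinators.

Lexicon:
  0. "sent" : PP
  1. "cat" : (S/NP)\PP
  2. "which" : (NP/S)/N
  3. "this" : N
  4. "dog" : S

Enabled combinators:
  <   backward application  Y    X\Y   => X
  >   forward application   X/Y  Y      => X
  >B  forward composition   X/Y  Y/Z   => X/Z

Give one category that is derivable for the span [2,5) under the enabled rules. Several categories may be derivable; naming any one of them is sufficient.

[0,5] S   >
  [0,2] S/NP   <
    [0,1] "sent" : PP
    [1,2] "cat" : (S/NP)\PP
  [2,5] NP   >
    [2,4] NP/S   >
      [2,3] "which" : (NP/S)/N
      [3,4] "this" : N
    [4,5] "dog" : S

NP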